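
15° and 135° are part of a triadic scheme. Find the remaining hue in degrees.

A triad places three hues 120° apart.
The full set through 15° is {15°, 135°, 255°}.
Given {15°, 135°}, the missing hue is 255°.

255°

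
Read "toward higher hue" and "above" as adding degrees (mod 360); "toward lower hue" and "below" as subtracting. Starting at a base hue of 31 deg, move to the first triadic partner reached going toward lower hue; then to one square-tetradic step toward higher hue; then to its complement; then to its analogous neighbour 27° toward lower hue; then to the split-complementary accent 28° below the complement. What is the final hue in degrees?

306°

31 − 120 = -89 → -89 + 360 = 271°   (triadic ↓)
271 + 90 = 361 → 361 − 360 = 1°   (square ↑)
1 + 180 = 181°   (complement)
181 − 27 = 154°   (analog 27° ↓)
154 + 152 = 306°   (split-comp 28° ↓)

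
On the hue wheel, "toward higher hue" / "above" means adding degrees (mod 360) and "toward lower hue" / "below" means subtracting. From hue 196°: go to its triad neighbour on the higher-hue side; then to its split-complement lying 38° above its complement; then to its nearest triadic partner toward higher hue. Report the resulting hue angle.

294°

triadic ↑ +120°: 196 + 120 = 316°
split-comp 38° ↑ +218°: 316 + 218 = 534 → 534 − 360 = 174°
triadic ↑ +120°: 174 + 120 = 294°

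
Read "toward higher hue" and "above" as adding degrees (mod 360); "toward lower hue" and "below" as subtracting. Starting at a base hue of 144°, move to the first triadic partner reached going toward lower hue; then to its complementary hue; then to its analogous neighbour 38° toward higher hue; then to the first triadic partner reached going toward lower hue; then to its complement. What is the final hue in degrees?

302°

144 − 120 = 24°   (triadic ↓)
24 + 180 = 204°   (complement)
204 + 38 = 242°   (analog 38° ↑)
242 − 120 = 122°   (triadic ↓)
122 + 180 = 302°   (complement)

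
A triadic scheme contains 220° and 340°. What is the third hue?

100°

A triad spaces three hues 120° apart.
The full set is {100°, 220°, 340°}.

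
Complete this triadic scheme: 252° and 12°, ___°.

A triad places three hues 120° apart.
The full set through 12° is {12°, 132°, 252°}.
Given {12°, 252°}, the missing hue is 132°.

132°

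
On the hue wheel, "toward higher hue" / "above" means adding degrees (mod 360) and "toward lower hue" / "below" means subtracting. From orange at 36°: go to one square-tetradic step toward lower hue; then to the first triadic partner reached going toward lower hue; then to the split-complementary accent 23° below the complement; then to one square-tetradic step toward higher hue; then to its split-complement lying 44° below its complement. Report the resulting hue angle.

209°

−90° (square ↓): 36 − 90 = -54 → -54 + 360 = 306°
−120° (triadic ↓): 306 − 120 = 186°
+157° (split-comp 23° ↓): 186 + 157 = 343°
+90° (square ↑): 343 + 90 = 433 → 433 − 360 = 73°
+136° (split-comp 44° ↓): 73 + 136 = 209°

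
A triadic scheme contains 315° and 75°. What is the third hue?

195°

A triad spaces three hues 120° apart.
The full set is {75°, 195°, 315°}.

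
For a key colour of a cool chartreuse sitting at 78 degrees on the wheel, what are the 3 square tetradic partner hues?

168°, 258°, and 348°

78 + 90 = 168°
78 + 180 = 258°
78 + 270 = 348°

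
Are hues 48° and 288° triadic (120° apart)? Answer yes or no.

yes

Angular distance: |48 − 288| = 240; shorter arc = 360 − 240 = 120°.
Triadic (120° apart) requires 120°.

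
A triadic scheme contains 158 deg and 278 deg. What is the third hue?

A triad spaces three hues 120° apart.
The full set is {38°, 158°, 278°}.

38°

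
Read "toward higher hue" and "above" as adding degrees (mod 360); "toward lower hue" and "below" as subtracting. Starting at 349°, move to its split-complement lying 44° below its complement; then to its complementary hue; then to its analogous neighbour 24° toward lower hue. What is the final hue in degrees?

split-comp 44° ↓ +136°: 349 + 136 = 485 → 485 − 360 = 125°
complement +180°: 125 + 180 = 305°
analog 24° ↓ −24°: 305 − 24 = 281°

281°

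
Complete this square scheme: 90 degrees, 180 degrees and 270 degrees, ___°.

A square tetradic scheme places four hues every 90°.
The full set through 90° is {0°, 90°, 180°, 270°}.
Given {90°, 180°, 270°}, the missing hue is 0°.

0°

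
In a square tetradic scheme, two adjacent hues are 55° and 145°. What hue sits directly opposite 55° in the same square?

A square tetradic scheme places four hues 90° apart; opposite corners are 180° apart.
55 + 180 = 235°

235°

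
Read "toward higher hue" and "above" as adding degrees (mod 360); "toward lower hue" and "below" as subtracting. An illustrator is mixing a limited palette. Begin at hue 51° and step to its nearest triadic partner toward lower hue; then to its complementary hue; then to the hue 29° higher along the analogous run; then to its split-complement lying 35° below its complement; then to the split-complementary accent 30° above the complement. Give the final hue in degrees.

triadic ↓ −120°: 51 − 120 = -69 → -69 + 360 = 291°
complement +180°: 291 + 180 = 471 → 471 − 360 = 111°
analog 29° ↑ +29°: 111 + 29 = 140°
split-comp 35° ↓ +145°: 140 + 145 = 285°
split-comp 30° ↑ +210°: 285 + 210 = 495 → 495 − 360 = 135°

135°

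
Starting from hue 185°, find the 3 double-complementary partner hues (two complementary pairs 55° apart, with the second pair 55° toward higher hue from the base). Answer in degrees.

A rectangular tetradic uses two complementary pairs 55° apart: offsets 0°, 55°, 180°, 235°.
185 + 55 = 240°
185 + 180 = 365 → 365 − 360 = 5°
185 + 235 = 420 → 420 − 360 = 60°

240°, 5°, 60°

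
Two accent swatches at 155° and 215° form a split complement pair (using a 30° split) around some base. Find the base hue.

The accents sit 30° either side of the complement, so the complement is their short-arc midpoint on the wheel.
Short-arc midpoint of 155° and 215°: 185°.
Base is 180° from the complement: 185 − 180 = 5°

5°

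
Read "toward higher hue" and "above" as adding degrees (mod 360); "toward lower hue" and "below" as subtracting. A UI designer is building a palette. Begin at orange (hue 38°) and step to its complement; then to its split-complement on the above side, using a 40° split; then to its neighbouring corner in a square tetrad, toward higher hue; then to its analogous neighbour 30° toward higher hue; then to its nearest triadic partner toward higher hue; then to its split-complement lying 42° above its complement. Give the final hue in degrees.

180°

+180° (complement): 38 + 180 = 218°
+220° (split-comp 40° ↑): 218 + 220 = 438 → 438 − 360 = 78°
+90° (square ↑): 78 + 90 = 168°
+30° (analog 30° ↑): 168 + 30 = 198°
+120° (triadic ↑): 198 + 120 = 318°
+222° (split-comp 42° ↑): 318 + 222 = 540 → 540 − 360 = 180°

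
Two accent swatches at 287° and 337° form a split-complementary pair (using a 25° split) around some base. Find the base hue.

132°

The accents sit 25° either side of the complement, so the complement is their short-arc midpoint on the wheel.
Short-arc midpoint of 287° and 337°: 312°.
Base is 180° from the complement: 312 − 180 = 132°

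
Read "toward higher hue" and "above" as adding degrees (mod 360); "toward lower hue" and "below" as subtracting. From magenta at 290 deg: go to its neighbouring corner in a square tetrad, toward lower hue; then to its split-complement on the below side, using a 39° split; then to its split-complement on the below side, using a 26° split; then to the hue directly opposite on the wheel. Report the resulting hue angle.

square ↓ −90°: 290 − 90 = 200°
split-comp 39° ↓ +141°: 200 + 141 = 341°
split-comp 26° ↓ +154°: 341 + 154 = 495 → 495 − 360 = 135°
complement +180°: 135 + 180 = 315°

315°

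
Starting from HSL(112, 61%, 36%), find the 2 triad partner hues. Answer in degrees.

232° and 352°

A triad places three hues 120° apart.
112 + 120 = 232°
112 + 240 = 352°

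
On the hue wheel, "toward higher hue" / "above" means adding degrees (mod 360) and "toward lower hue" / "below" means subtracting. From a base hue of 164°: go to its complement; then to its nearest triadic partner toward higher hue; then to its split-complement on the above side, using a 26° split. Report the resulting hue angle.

+180° (complement): 164 + 180 = 344°
+120° (triadic ↑): 344 + 120 = 464 → 464 − 360 = 104°
+206° (split-comp 26° ↑): 104 + 206 = 310°

310°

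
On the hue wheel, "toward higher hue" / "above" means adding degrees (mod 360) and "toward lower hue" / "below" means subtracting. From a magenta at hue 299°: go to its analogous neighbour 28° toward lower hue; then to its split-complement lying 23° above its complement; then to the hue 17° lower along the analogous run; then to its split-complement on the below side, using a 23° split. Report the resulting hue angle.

254°

analog 28° ↓ −28°: 299 − 28 = 271°
split-comp 23° ↑ +203°: 271 + 203 = 474 → 474 − 360 = 114°
analog 17° ↓ −17°: 114 − 17 = 97°
split-comp 23° ↓ +157°: 97 + 157 = 254°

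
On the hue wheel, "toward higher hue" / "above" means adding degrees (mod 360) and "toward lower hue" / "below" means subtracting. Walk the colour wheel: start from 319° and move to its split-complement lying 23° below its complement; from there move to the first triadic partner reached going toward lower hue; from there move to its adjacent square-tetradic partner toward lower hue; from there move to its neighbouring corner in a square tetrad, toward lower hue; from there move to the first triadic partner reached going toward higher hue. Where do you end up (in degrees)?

+157° (split-comp 23° ↓): 319 + 157 = 476 → 476 − 360 = 116°
−120° (triadic ↓): 116 − 120 = -4 → -4 + 360 = 356°
−90° (square ↓): 356 − 90 = 266°
−90° (square ↓): 266 − 90 = 176°
+120° (triadic ↑): 176 + 120 = 296°

296°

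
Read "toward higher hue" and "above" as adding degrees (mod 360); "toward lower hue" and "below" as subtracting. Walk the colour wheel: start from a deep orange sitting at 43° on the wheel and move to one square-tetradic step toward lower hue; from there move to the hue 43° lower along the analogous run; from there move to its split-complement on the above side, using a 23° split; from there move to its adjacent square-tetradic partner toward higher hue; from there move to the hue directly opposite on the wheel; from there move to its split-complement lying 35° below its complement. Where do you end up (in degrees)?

−90° (square ↓): 43 − 90 = -47 → -47 + 360 = 313°
−43° (analog 43° ↓): 313 − 43 = 270°
+203° (split-comp 23° ↑): 270 + 203 = 473 → 473 − 360 = 113°
+90° (square ↑): 113 + 90 = 203°
+180° (complement): 203 + 180 = 383 → 383 − 360 = 23°
+145° (split-comp 35° ↓): 23 + 145 = 168°

168°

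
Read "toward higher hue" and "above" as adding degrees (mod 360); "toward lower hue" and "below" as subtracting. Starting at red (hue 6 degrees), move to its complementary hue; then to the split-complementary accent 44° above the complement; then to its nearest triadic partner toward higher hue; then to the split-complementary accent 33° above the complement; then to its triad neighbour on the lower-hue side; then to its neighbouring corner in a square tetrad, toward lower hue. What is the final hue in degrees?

173°

6 + 180 = 186°   (complement)
186 + 224 = 410 → 410 − 360 = 50°   (split-comp 44° ↑)
50 + 120 = 170°   (triadic ↑)
170 + 213 = 383 → 383 − 360 = 23°   (split-comp 33° ↑)
23 − 120 = -97 → -97 + 360 = 263°   (triadic ↓)
263 − 90 = 173°   (square ↓)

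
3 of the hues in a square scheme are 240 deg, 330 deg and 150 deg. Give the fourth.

60°

A square tetradic scheme places four hues every 90°.
The full set through 150° is {60°, 150°, 240°, 330°}.
Given {150°, 240°, 330°}, the missing hue is 60°.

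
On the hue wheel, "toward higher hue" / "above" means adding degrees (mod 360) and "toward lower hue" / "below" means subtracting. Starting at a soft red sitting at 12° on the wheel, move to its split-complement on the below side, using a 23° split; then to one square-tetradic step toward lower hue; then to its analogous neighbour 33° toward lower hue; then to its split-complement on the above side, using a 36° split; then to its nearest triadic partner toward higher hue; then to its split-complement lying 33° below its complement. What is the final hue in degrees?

169°

split-comp 23° ↓ +157°: 12 + 157 = 169°
square ↓ −90°: 169 − 90 = 79°
analog 33° ↓ −33°: 79 − 33 = 46°
split-comp 36° ↑ +216°: 46 + 216 = 262°
triadic ↑ +120°: 262 + 120 = 382 → 382 − 360 = 22°
split-comp 33° ↓ +147°: 22 + 147 = 169°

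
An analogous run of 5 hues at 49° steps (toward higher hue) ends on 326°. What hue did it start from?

4 steps of 49° (toward higher hue) give a net shift of +196°.
Start = end − shift: 326 − 196 = 130°

130°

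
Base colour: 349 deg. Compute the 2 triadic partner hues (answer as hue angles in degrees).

109° and 229°

A triad places three hues 120° apart.
349 + 120 = 469 → 469 − 360 = 109°
349 + 240 = 589 → 589 − 360 = 229°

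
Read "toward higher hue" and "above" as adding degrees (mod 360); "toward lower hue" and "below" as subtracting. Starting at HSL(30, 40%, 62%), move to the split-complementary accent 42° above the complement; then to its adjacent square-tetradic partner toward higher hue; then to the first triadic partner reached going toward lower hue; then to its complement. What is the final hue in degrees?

42°

+222° (split-comp 42° ↑): 30 + 222 = 252°
+90° (square ↑): 252 + 90 = 342°
−120° (triadic ↓): 342 − 120 = 222°
+180° (complement): 222 + 180 = 402 → 402 − 360 = 42°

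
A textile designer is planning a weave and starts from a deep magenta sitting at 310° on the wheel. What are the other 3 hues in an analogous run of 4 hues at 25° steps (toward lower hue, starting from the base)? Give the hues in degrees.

Analogous hues sit every 25° along the wheel.
310 − 25 = 285°
310 − 50 = 260°
310 − 75 = 235°

285°, 260° and 235°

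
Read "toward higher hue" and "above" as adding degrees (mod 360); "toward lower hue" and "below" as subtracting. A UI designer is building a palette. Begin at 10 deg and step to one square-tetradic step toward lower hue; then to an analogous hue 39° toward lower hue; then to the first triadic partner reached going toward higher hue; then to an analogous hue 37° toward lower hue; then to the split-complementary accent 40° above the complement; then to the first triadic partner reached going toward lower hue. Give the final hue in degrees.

64°

square ↓ −90°: 10 − 90 = -80 → -80 + 360 = 280°
analog 39° ↓ −39°: 280 − 39 = 241°
triadic ↑ +120°: 241 + 120 = 361 → 361 − 360 = 1°
analog 37° ↓ −37°: 1 − 37 = -36 → -36 + 360 = 324°
split-comp 40° ↑ +220°: 324 + 220 = 544 → 544 − 360 = 184°
triadic ↓ −120°: 184 − 120 = 64°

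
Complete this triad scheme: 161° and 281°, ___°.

A triad places three hues 120° apart.
The full set through 161° is {41°, 161°, 281°}.
Given {161°, 281°}, the missing hue is 41°.

41°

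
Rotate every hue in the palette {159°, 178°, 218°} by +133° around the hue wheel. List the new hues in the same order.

292°, 311°, 351°

159 + 133 = 292°
178 + 133 = 311°
218 + 133 = 351°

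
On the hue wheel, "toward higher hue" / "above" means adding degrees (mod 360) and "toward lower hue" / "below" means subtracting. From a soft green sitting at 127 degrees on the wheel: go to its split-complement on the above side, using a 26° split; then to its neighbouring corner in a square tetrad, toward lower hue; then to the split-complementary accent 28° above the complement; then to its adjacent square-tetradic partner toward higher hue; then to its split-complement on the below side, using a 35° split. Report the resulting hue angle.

326°

+206° (split-comp 26° ↑): 127 + 206 = 333°
−90° (square ↓): 333 − 90 = 243°
+208° (split-comp 28° ↑): 243 + 208 = 451 → 451 − 360 = 91°
+90° (square ↑): 91 + 90 = 181°
+145° (split-comp 35° ↓): 181 + 145 = 326°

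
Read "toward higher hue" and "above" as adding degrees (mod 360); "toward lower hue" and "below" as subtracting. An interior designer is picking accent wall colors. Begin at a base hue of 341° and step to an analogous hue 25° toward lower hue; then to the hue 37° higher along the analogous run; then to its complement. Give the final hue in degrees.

analog 25° ↓ −25°: 341 − 25 = 316°
analog 37° ↑ +37°: 316 + 37 = 353°
complement +180°: 353 + 180 = 533 → 533 − 360 = 173°

173°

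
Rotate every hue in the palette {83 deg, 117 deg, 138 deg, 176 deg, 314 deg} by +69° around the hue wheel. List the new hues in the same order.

152°, 186°, 207°, 245°, 23°

83 + 69 = 152°
117 + 69 = 186°
138 + 69 = 207°
176 + 69 = 245°
314 + 69 = 383 → 383 − 360 = 23°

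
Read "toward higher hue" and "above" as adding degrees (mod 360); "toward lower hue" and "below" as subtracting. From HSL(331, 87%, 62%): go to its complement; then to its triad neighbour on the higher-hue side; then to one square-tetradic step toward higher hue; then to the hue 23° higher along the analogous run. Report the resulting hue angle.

331 + 180 = 511 → 511 − 360 = 151°   (complement)
151 + 120 = 271°   (triadic ↑)
271 + 90 = 361 → 361 − 360 = 1°   (square ↑)
1 + 23 = 24°   (analog 23° ↑)

24°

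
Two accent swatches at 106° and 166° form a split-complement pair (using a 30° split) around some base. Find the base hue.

The accents sit 30° either side of the complement, so the complement is their short-arc midpoint on the wheel.
Short-arc midpoint of 106° and 166°: 136°.
Base is 180° from the complement: 136 − 180 = -44 → -44 + 360 = 316°

316°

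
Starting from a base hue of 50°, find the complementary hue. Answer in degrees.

50 + 180 = 230°

230°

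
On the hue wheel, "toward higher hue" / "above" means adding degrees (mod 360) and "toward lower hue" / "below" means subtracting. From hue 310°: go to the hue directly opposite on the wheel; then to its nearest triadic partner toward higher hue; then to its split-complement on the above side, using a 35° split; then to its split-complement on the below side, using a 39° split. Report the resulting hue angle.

246°

+180° (complement): 310 + 180 = 490 → 490 − 360 = 130°
+120° (triadic ↑): 130 + 120 = 250°
+215° (split-comp 35° ↑): 250 + 215 = 465 → 465 − 360 = 105°
+141° (split-comp 39° ↓): 105 + 141 = 246°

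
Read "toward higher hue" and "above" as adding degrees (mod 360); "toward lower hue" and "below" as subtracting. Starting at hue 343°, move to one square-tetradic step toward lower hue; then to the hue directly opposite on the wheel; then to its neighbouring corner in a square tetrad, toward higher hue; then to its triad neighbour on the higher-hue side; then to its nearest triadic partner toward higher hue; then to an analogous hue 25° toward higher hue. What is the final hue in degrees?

−90° (square ↓): 343 − 90 = 253°
+180° (complement): 253 + 180 = 433 → 433 − 360 = 73°
+90° (square ↑): 73 + 90 = 163°
+120° (triadic ↑): 163 + 120 = 283°
+120° (triadic ↑): 283 + 120 = 403 → 403 − 360 = 43°
+25° (analog 25° ↑): 43 + 25 = 68°

68°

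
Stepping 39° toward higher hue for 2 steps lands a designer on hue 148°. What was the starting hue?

70°

2 steps of 39° (toward higher hue) give a net shift of +78°.
Start = end − shift: 148 − 78 = 70°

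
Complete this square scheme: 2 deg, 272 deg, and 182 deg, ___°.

A square tetradic scheme places four hues every 90°.
The full set through 2° is {2°, 92°, 182°, 272°}.
Given {2°, 182°, 272°}, the missing hue is 92°.

92°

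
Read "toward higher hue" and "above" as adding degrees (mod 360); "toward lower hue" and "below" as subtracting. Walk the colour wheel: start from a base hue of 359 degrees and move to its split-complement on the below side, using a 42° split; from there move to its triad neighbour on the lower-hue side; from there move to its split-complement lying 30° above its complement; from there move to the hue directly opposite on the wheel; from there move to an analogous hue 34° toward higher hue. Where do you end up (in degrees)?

359 + 138 = 497 → 497 − 360 = 137°   (split-comp 42° ↓)
137 − 120 = 17°   (triadic ↓)
17 + 210 = 227°   (split-comp 30° ↑)
227 + 180 = 407 → 407 − 360 = 47°   (complement)
47 + 34 = 81°   (analog 34° ↑)

81°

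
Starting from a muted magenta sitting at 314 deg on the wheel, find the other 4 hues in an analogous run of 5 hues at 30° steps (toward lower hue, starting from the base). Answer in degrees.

284°, 254°, 224° and 194°

314 − 30 = 284°
314 − 60 = 254°
314 − 90 = 224°
314 − 120 = 194°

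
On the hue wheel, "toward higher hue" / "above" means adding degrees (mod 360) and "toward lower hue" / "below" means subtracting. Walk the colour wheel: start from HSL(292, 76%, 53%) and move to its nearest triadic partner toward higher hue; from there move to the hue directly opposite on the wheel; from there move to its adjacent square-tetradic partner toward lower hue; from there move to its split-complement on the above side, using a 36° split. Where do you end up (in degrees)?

358°

292 + 120 = 412 → 412 − 360 = 52°   (triadic ↑)
52 + 180 = 232°   (complement)
232 − 90 = 142°   (square ↓)
142 + 216 = 358°   (split-comp 36° ↑)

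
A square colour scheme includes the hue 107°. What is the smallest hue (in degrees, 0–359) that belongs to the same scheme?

A square tetradic scheme places four hues every 90°.
The full set through 107° is {17°, 107°, 197°, 287°}.

17°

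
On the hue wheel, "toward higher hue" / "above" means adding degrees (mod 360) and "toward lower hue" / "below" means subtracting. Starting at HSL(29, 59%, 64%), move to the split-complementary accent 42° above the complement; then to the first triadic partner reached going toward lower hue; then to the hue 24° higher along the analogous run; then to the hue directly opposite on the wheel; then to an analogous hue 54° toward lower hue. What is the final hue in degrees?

281°

+222° (split-comp 42° ↑): 29 + 222 = 251°
−120° (triadic ↓): 251 − 120 = 131°
+24° (analog 24° ↑): 131 + 24 = 155°
+180° (complement): 155 + 180 = 335°
−54° (analog 54° ↓): 335 − 54 = 281°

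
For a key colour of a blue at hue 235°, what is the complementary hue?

55°

The complement sits 180° across the wheel.
235 + 180 = 415 → 415 − 360 = 55°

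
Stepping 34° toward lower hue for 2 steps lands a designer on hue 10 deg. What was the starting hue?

78°

2 steps of 34° (toward lower hue) give a net shift of −68°.
Start = end − shift: 10 + 68 = 78°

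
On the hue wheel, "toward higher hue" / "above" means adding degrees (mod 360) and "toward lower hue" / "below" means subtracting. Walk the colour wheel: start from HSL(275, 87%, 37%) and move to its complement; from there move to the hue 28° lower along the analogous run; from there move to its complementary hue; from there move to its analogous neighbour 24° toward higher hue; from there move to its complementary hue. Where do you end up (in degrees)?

91°

complement +180°: 275 + 180 = 455 → 455 − 360 = 95°
analog 28° ↓ −28°: 95 − 28 = 67°
complement +180°: 67 + 180 = 247°
analog 24° ↑ +24°: 247 + 24 = 271°
complement +180°: 271 + 180 = 451 → 451 − 360 = 91°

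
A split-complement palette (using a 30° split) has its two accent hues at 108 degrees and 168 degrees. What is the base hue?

The accents sit 30° either side of the complement, so the complement is their short-arc midpoint on the wheel.
Short-arc midpoint of 108° and 168°: 138°.
Base is 180° from the complement: 138 − 180 = -42 → -42 + 360 = 318°

318°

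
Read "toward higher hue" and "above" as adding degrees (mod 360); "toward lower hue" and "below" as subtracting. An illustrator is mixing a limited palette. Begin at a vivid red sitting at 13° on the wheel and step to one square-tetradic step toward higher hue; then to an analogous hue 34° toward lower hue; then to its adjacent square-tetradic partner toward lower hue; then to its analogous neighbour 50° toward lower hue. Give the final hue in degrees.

289°

13 + 90 = 103°   (square ↑)
103 − 34 = 69°   (analog 34° ↓)
69 − 90 = -21 → -21 + 360 = 339°   (square ↓)
339 − 50 = 289°   (analog 50° ↓)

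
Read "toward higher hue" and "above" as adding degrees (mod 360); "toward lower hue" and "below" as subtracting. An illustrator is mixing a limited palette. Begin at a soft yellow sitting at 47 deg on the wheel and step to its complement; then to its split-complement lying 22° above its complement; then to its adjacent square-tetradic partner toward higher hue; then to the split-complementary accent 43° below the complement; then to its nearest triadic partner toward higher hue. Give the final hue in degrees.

56°

+180° (complement): 47 + 180 = 227°
+202° (split-comp 22° ↑): 227 + 202 = 429 → 429 − 360 = 69°
+90° (square ↑): 69 + 90 = 159°
+137° (split-comp 43° ↓): 159 + 137 = 296°
+120° (triadic ↑): 296 + 120 = 416 → 416 − 360 = 56°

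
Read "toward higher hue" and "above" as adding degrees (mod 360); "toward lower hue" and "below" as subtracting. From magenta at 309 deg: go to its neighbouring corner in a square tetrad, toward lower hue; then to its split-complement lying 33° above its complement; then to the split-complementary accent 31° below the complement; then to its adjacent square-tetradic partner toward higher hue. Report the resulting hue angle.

311°

−90° (square ↓): 309 − 90 = 219°
+213° (split-comp 33° ↑): 219 + 213 = 432 → 432 − 360 = 72°
+149° (split-comp 31° ↓): 72 + 149 = 221°
+90° (square ↑): 221 + 90 = 311°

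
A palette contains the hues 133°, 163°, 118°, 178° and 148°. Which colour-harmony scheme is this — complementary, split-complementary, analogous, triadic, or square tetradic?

Sort the hues: 118°, 133°, 148°, 163°, 178°.
Successive gaps around the wheel: 15°, 15°, 15°, 15°, 300°.
A run of hues at equal small steps (15°) with one large closing gap is an analogous group.

analogous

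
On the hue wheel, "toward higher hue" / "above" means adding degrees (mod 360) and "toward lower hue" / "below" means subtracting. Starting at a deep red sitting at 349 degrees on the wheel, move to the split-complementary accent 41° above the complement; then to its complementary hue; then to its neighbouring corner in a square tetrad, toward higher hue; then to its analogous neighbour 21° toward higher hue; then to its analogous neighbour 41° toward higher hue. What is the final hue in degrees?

182°

349 + 221 = 570 → 570 − 360 = 210°   (split-comp 41° ↑)
210 + 180 = 390 → 390 − 360 = 30°   (complement)
30 + 90 = 120°   (square ↑)
120 + 21 = 141°   (analog 21° ↑)
141 + 41 = 182°   (analog 41° ↑)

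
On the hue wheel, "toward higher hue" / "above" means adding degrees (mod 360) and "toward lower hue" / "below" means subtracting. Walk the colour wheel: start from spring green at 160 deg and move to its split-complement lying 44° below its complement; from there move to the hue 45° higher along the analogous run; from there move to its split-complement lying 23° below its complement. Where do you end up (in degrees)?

+136° (split-comp 44° ↓): 160 + 136 = 296°
+45° (analog 45° ↑): 296 + 45 = 341°
+157° (split-comp 23° ↓): 341 + 157 = 498 → 498 − 360 = 138°

138°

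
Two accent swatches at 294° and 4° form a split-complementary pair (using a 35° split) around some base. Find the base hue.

The accents sit 35° either side of the complement, so the complement is their short-arc midpoint on the wheel.
Short-arc midpoint of 294° and 4°: 329°.
Base is 180° from the complement: 329 − 180 = 149°

149°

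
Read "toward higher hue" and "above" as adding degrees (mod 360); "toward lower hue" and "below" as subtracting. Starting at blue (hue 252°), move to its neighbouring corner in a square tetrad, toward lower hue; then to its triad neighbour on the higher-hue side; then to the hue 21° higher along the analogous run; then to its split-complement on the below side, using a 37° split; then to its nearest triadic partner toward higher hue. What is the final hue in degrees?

252 − 90 = 162°   (square ↓)
162 + 120 = 282°   (triadic ↑)
282 + 21 = 303°   (analog 21° ↑)
303 + 143 = 446 → 446 − 360 = 86°   (split-comp 37° ↓)
86 + 120 = 206°   (triadic ↑)

206°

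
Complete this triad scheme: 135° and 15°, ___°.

255°

A triad places three hues 120° apart.
The full set through 15° is {15°, 135°, 255°}.
Given {15°, 135°}, the missing hue is 255°.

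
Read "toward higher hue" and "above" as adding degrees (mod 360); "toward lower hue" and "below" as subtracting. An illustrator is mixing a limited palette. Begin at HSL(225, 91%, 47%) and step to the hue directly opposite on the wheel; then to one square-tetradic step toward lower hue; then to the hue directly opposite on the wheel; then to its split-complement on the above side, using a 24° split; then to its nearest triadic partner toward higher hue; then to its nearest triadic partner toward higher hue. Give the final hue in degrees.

complement +180°: 225 + 180 = 405 → 405 − 360 = 45°
square ↓ −90°: 45 − 90 = -45 → -45 + 360 = 315°
complement +180°: 315 + 180 = 495 → 495 − 360 = 135°
split-comp 24° ↑ +204°: 135 + 204 = 339°
triadic ↑ +120°: 339 + 120 = 459 → 459 − 360 = 99°
triadic ↑ +120°: 99 + 120 = 219°

219°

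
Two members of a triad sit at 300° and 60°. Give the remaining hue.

A triad spaces three hues 120° apart.
The full set is {60°, 180°, 300°}.

180°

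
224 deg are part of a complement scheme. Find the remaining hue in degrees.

The complement sits 180° across the wheel.
The full set through 224° is {44°, 224°}.
Given {224°}, the missing hue is 44°.

44°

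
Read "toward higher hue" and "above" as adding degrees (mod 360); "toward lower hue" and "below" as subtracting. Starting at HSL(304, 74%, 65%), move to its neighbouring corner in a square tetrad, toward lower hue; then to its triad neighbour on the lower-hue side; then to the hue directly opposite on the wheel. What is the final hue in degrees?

274°

304 − 90 = 214°   (square ↓)
214 − 120 = 94°   (triadic ↓)
94 + 180 = 274°   (complement)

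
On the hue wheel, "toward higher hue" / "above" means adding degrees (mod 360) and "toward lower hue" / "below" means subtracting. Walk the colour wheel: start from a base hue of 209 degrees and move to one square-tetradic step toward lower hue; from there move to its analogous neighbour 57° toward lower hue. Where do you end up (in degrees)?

62°

square ↓ −90°: 209 − 90 = 119°
analog 57° ↓ −57°: 119 − 57 = 62°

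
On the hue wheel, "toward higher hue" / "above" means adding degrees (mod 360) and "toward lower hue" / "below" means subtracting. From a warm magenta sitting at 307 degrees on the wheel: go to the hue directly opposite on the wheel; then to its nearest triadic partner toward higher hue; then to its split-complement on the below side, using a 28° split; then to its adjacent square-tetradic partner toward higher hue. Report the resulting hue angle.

129°

307 + 180 = 487 → 487 − 360 = 127°   (complement)
127 + 120 = 247°   (triadic ↑)
247 + 152 = 399 → 399 − 360 = 39°   (split-comp 28° ↓)
39 + 90 = 129°   (square ↑)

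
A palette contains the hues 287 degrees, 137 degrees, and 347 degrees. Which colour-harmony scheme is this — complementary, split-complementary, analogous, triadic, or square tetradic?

Sort the hues: 137°, 287°, 347°.
Successive gaps around the wheel: 150°, 60°, 150°.
Two 150° gaps and one 60° gap — a base hue opposite a pair of accents 30° either side of its complement — is the split-complementary pattern.

split-complementary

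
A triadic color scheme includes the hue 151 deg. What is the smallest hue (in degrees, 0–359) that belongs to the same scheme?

31°

A triad places three hues 120° apart.
The full set through 151° is {31°, 151°, 271°}.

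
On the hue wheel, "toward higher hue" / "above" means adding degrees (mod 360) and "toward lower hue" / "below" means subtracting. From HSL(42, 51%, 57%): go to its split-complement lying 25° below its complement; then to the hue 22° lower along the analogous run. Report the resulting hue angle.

42 + 155 = 197°   (split-comp 25° ↓)
197 − 22 = 175°   (analog 22° ↓)

175°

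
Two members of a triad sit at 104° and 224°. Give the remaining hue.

A triad spaces three hues 120° apart.
The full set is {104°, 224°, 344°}.

344°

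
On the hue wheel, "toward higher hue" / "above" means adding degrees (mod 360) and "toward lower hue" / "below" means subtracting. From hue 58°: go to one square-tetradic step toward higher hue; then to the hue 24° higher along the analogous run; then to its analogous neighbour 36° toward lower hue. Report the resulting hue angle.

+90° (square ↑): 58 + 90 = 148°
+24° (analog 24° ↑): 148 + 24 = 172°
−36° (analog 36° ↓): 172 − 36 = 136°

136°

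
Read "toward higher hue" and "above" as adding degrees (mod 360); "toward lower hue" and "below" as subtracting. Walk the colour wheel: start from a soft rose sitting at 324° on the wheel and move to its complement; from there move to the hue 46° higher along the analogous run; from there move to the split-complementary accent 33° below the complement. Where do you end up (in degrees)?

337°

+180° (complement): 324 + 180 = 504 → 504 − 360 = 144°
+46° (analog 46° ↑): 144 + 46 = 190°
+147° (split-comp 33° ↓): 190 + 147 = 337°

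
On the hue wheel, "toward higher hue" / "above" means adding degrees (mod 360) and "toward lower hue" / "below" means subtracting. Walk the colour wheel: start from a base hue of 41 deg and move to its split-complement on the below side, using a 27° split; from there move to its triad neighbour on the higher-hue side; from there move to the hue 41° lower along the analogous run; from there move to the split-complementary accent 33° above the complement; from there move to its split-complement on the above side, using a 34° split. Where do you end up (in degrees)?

split-comp 27° ↓ +153°: 41 + 153 = 194°
triadic ↑ +120°: 194 + 120 = 314°
analog 41° ↓ −41°: 314 − 41 = 273°
split-comp 33° ↑ +213°: 273 + 213 = 486 → 486 − 360 = 126°
split-comp 34° ↑ +214°: 126 + 214 = 340°

340°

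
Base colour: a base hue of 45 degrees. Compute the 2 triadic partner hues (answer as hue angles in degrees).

165° and 285°

45 + 120 = 165°
45 + 240 = 285°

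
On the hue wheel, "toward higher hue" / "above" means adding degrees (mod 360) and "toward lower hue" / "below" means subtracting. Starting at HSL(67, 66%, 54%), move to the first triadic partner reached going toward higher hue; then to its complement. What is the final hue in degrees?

7°

67 + 120 = 187°   (triadic ↑)
187 + 180 = 367 → 367 − 360 = 7°   (complement)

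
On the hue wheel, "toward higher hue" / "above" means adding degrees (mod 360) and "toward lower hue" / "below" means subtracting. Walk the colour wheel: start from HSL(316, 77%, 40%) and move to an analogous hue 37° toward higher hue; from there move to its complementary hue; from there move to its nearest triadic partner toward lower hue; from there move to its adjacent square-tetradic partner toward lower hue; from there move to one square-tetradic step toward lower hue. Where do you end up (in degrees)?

analog 37° ↑ +37°: 316 + 37 = 353°
complement +180°: 353 + 180 = 533 → 533 − 360 = 173°
triadic ↓ −120°: 173 − 120 = 53°
square ↓ −90°: 53 − 90 = -37 → -37 + 360 = 323°
square ↓ −90°: 323 − 90 = 233°

233°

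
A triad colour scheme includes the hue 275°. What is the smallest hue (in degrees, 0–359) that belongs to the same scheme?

35°

A triad places three hues 120° apart.
The full set through 275° is {35°, 155°, 275°}.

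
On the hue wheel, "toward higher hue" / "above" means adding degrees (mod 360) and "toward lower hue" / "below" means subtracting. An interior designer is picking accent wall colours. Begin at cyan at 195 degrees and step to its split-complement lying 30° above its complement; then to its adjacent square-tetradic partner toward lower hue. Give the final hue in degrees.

split-comp 30° ↑ +210°: 195 + 210 = 405 → 405 − 360 = 45°
square ↓ −90°: 45 − 90 = -45 → -45 + 360 = 315°

315°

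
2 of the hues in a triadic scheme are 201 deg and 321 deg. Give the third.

81°

A triad places three hues 120° apart.
The full set through 201° is {81°, 201°, 321°}.
Given {201°, 321°}, the missing hue is 81°.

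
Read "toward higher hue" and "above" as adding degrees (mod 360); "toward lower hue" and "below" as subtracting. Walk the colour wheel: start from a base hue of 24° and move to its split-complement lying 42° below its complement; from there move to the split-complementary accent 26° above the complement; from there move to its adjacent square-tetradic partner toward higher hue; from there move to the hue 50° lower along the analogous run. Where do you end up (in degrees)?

48°

+138° (split-comp 42° ↓): 24 + 138 = 162°
+206° (split-comp 26° ↑): 162 + 206 = 368 → 368 − 360 = 8°
+90° (square ↑): 8 + 90 = 98°
−50° (analog 50° ↓): 98 − 50 = 48°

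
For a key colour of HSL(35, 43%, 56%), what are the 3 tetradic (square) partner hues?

125°, 215° and 305°

A square tetradic scheme places four hues every 90°.
35 + 90 = 125°
35 + 180 = 215°
35 + 270 = 305°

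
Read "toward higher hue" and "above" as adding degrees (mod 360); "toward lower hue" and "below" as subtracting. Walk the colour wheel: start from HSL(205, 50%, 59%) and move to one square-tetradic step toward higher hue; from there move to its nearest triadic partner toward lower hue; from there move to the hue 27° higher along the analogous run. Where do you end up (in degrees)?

+90° (square ↑): 205 + 90 = 295°
−120° (triadic ↓): 295 − 120 = 175°
+27° (analog 27° ↑): 175 + 27 = 202°

202°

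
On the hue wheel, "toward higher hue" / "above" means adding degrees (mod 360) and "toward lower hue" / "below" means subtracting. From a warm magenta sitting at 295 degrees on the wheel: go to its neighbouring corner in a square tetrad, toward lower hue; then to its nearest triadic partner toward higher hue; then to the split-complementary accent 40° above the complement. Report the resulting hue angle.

185°

−90° (square ↓): 295 − 90 = 205°
+120° (triadic ↑): 205 + 120 = 325°
+220° (split-comp 40° ↑): 325 + 220 = 545 → 545 − 360 = 185°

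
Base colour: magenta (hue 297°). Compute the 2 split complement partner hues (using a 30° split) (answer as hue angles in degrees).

Split-complementary hues sit 30° either side of the complement.
Complement of 297°: 297 + 180 = 477 → 477 − 360 = 117°
117 − 30 = 87°
117 + 30 = 147°

87° and 147°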